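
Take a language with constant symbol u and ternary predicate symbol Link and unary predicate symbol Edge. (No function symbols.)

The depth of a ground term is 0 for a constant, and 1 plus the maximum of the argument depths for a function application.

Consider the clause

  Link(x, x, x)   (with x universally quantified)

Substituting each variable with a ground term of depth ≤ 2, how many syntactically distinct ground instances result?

1

Ground terms of depth ≤ 2:
  With no function symbols every ground term is a constant, so there is exactly 1 ground term at every depth bound.
  N_0 = 1
  N_1 = 1
  N_2 = 1
So there is exactly 1 ground term available for substitution.
The clause has 1 distinct variable (x), which appears in the body. In the free term algebra distinct substitutions yield syntactically distinct ground instances.
Number of ground instances = 1.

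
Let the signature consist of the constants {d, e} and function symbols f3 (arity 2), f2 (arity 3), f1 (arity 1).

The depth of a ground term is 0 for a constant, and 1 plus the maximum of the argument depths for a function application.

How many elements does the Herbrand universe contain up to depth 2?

Let N_k = |{terms of depth ≤ k}|. Then N_0 = 2 and N_k = 2 + N_{k-1}^2 + N_{k-1}^3 + N_{k-1} for k ≥ 1 (one summand per function symbol, arity giving the exponent).
N_0 = 2
N_1 = 2 + 2^2 + 2^3 + 2 = 16
N_2 = 2 + 16^2 + 16^3 + 16 = 4370

4370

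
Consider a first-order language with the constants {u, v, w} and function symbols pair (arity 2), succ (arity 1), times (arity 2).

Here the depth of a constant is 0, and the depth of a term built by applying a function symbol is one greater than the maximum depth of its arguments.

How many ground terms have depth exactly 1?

21

If N_k denotes the number of depth-≤k ground terms, the 3 constants give N_0 = 3, and each function symbol of arity r contributes N_{k-1}^r new terms at level k: N_k = 3 + N_{k-1}^2 + N_{k-1} + N_{k-1}^2.
N_0 = 3
N_1 = 3 + 3^2 + 3 + 3^2 = 24
Terms of depth exactly 1: N_1 − N_0 = 24 − 3 = 21.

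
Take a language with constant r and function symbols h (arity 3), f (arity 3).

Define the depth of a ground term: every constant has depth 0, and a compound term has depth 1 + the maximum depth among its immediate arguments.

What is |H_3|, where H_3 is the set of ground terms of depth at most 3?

332751

Let N_k count ground terms of depth at most k. Each non-constant term of depth ≤ k is some function symbol applied to depth-≤(k−1) arguments, giving N_k = 1 + N_{k-1}^3 + N_{k-1}^3.
N_0 = 1
N_1 = 1 + 1^3 + 1^3 = 3
N_2 = 1 + 3^3 + 3^3 = 55
N_3 = 1 + 55^3 + 55^3 = 332751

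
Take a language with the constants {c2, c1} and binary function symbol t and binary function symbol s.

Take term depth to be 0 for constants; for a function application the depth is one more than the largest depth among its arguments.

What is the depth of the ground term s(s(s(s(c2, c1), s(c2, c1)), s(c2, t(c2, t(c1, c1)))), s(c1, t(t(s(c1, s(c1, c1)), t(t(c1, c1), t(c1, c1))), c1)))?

depth(s(c2, c1)) = 1 + max(0, 0) = 1
depth(s(s(c2, c1), s(c2, c1))) = 1 + max(1, 1) = 2
depth(t(c1, c1)) = 1 + max(0, 0) = 1
depth(t(c2, t(c1, c1))) = 1 + max(0, 1) = 2
depth(s(c2, t(c2, t(c1, c1)))) = 1 + max(0, 2) = 3
depth(s(s(s(c2, c1), s(c2, c1)), s(c2, t(c2, t(c1, c1))))) = 1 + max(2, 3) = 4
depth(s(c1, c1)) = 1 + max(0, 0) = 1
depth(s(c1, s(c1, c1))) = 1 + max(0, 1) = 2
depth(t(t(c1, c1), t(c1, c1))) = 1 + max(1, 1) = 2
depth(t(s(c1, s(c1, c1)), t(t(c1, c1), t(c1, c1)))) = 1 + max(2, 2) = 3
depth(t(t(s(c1, s(c1, c1)), t(t(c1, c1), t(c1, c1))), c1)) = 1 + max(3, 0) = 4
depth(s(c1, t(t(s(c1, s(c1, c1)), t(t(c1, c1), t(c1, c1))), c1))) = 1 + max(0, 4) = 5
depth(s(s(s(s(c2, c1), s(c2, c1)), s(c2, t(c2, t(c1, c1)))), s(c1, t(t(s(c1, s(c1, c1)), t(t(c1, c1), t(c1, c1))), c1)))) = 1 + max(4, 5) = 6

6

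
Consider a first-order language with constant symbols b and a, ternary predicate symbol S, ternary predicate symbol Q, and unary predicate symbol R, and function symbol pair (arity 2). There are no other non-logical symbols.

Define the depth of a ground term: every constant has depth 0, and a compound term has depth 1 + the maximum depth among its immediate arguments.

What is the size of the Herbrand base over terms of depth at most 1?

438

First count ground terms of depth ≤ 1.
Write N_k for the number of ground terms of depth ≤ k. A term of depth ≤ k is either a constant or a function symbol applied to arguments of depth ≤ k−1, so N_k = 2 + N_{k-1}^2.
N_0 = 2
N_1 = 2 + 2^2 = 6
Explicitly: b, a, pair(b, b), pair(b, a), pair(a, b), pair(a, a).
So |H| = 6.
For each predicate symbol, the number of ground atoms is |H| raised to its arity; summing:
  S: 6^3 = 216;  Q: 6^3 = 216;  R: 6
Total ground atoms: 216 + 216 + 6 = 438.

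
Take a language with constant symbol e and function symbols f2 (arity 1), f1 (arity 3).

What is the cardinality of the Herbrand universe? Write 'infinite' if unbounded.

infinite

The signature has at least one function symbol (f2, arity 1) and at least one constant (e).
Iterating f2 gives infinitely many distinct ground terms: e, f2(e), f2(f2(e)), ...
So the Herbrand universe is infinite.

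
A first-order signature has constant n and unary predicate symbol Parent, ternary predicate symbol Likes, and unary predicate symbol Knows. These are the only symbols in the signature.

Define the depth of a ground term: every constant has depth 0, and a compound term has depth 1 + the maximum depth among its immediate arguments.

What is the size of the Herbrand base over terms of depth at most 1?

3

First count ground terms of depth ≤ 1.
With no function symbols every ground term is a constant, so there is exactly 1 ground term at every depth bound.
N_0 = 1
N_1 = 1
Explicitly: n.
So |H| = 1.
Each predicate of arity r yields |H|^r ground atoms (one per choice of an r-tuple from H):
  Parent: 1;  Likes: 1^3 = 1;  Knows: 1
Total ground atoms: 1 + 1 + 1 = 3.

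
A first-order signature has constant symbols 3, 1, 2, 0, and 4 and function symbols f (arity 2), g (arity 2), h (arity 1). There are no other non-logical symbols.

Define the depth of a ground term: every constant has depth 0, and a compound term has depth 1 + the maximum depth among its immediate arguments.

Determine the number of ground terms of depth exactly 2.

Let N_k count ground terms of depth at most k. Each non-constant term of depth ≤ k is some function symbol applied to depth-≤(k−1) arguments, giving N_k = 5 + N_{k-1}^2 + N_{k-1}^2 + N_{k-1}.
N_0 = 5
N_1 = 5 + 5^2 + 5^2 + 5 = 60
N_2 = 5 + 60^2 + 60^2 + 60 = 7265
Terms of depth exactly 2: N_2 − N_1 = 7265 − 60 = 7205.

7205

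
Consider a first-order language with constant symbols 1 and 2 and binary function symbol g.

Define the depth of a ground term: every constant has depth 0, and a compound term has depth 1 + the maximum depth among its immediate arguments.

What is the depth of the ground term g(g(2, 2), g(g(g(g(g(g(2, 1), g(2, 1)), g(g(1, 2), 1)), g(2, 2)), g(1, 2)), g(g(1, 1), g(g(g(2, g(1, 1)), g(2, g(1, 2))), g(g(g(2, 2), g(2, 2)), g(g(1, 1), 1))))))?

depth(g(2, 2)) = 1 + max(0, 0) = 1
depth(g(2, 1)) = 1 + max(0, 0) = 1
depth(g(g(2, 1), g(2, 1))) = 1 + max(1, 1) = 2
depth(g(1, 2)) = 1 + max(0, 0) = 1
depth(g(g(1, 2), 1)) = 1 + max(1, 0) = 2
depth(g(g(g(2, 1), g(2, 1)), g(g(1, 2), 1))) = 1 + max(2, 2) = 3
depth(g(g(g(g(2, 1), g(2, 1)), g(g(1, 2), 1)), g(2, 2))) = 1 + max(3, 1) = 4
depth(g(g(g(g(g(2, 1), g(2, 1)), g(g(1, 2), 1)), g(2, 2)), g(1, 2))) = 1 + max(4, 1) = 5
depth(g(1, 1)) = 1 + max(0, 0) = 1
depth(g(2, g(1, 1))) = 1 + max(0, 1) = 2
depth(g(2, g(1, 2))) = 1 + max(0, 1) = 2
depth(g(g(2, g(1, 1)), g(2, g(1, 2)))) = 1 + max(2, 2) = 3
depth(g(g(2, 2), g(2, 2))) = 1 + max(1, 1) = 2
depth(g(g(1, 1), 1)) = 1 + max(1, 0) = 2
depth(g(g(g(2, 2), g(2, 2)), g(g(1, 1), 1))) = 1 + max(2, 2) = 3
depth(g(g(g(2, g(1, 1)), g(2, g(1, 2))), g(g(g(2, 2), g(2, 2)), g(g(1, 1), 1)))) = 1 + max(3, 3) = 4
depth(g(g(1, 1), g(g(g(2, g(1, 1)), g(2, g(1, 2))), g(g(g(2, 2), g(2, 2)), g(g(1, 1), 1))))) = 1 + max(1, 4) = 5
depth(g(g(g(g(g(g(2, 1), g(2, 1)), g(g(1, 2), 1)), g(2, 2)), g(1, 2)), g(g(1, 1), g(g(g(2, g(1, 1)), g(2, g(1, 2))), g(g(g(2, 2), g(2, 2)), g(g(1, 1), 1)))))) = 1 + max(5, 5) = 6
depth(g(g(2, 2), g(g(g(g(g(g(2, 1), g(2, 1)), g(g(1, 2), 1)), g(2, 2)), g(1, 2)), g(g(1, 1), g(g(g(2, g(1, 1)), g(2, g(1, 2))), g(g(g(2, 2), g(2, 2)), g(g(1, 1), 1))))))) = 1 + max(1, 6) = 7

7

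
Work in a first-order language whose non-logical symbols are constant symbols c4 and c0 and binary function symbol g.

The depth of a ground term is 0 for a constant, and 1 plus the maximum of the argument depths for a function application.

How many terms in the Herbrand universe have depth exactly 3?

1408

Count level by level. With function symbols g/2, the terms of depth ≤ k are the 2 constants together with each function applied to depth-≤(k−1) tuples, so N_k = 2 + N_{k-1}^2.
N_0 = 2
N_1 = 2 + 2^2 = 6
N_2 = 2 + 6^2 = 38
N_3 = 2 + 38^2 = 1446
Terms of depth exactly 3: N_3 − N_2 = 1446 − 38 = 1408.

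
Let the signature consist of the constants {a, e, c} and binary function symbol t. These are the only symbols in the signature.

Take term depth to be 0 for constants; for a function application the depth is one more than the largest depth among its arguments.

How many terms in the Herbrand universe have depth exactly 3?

21465

Count level by level. With function symbols t/2, the terms of depth ≤ k are the 3 constants together with each function applied to depth-≤(k−1) tuples, so N_k = 3 + N_{k-1}^2.
N_0 = 3
N_1 = 3 + 3^2 = 12
N_2 = 3 + 12^2 = 147
N_3 = 3 + 147^2 = 21612
Terms of depth exactly 3: N_3 − N_2 = 21612 − 147 = 21465.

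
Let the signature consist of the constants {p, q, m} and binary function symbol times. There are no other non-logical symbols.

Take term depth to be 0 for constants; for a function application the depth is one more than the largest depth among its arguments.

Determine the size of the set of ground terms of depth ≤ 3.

If N_k denotes the number of depth-≤k ground terms, the 3 constants give N_0 = 3, and each function symbol of arity r contributes N_{k-1}^r new terms at level k: N_k = 3 + N_{k-1}^2.
N_0 = 3
N_1 = 3 + 3^2 = 12
N_2 = 3 + 12^2 = 147
N_3 = 3 + 147^2 = 21612

21612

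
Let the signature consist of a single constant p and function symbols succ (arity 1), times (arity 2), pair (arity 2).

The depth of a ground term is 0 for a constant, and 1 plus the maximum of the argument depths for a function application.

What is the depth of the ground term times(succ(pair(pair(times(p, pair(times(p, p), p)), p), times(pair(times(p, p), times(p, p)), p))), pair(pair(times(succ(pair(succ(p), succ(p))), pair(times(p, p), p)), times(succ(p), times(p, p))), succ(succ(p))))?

depth(times(p, p)) = 1 + max(0, 0) = 1
depth(pair(times(p, p), p)) = 1 + max(1, 0) = 2
depth(times(p, pair(times(p, p), p))) = 1 + max(0, 2) = 3
depth(pair(times(p, pair(times(p, p), p)), p)) = 1 + max(3, 0) = 4
depth(pair(times(p, p), times(p, p))) = 1 + max(1, 1) = 2
depth(times(pair(times(p, p), times(p, p)), p)) = 1 + max(2, 0) = 3
depth(pair(pair(times(p, pair(times(p, p), p)), p), times(pair(times(p, p), times(p, p)), p))) = 1 + max(4, 3) = 5
depth(succ(pair(pair(times(p, pair(times(p, p), p)), p), times(pair(times(p, p), times(p, p)), p)))) = 1 + depth(pair(pair(times(p, pair(times(p, p), p)), p), times(pair(times(p, p), times(p, p)), p))) = 1 + 5 = 6
depth(succ(p)) = 1 + depth(p) = 1 + 0 = 1
depth(pair(succ(p), succ(p))) = 1 + max(1, 1) = 2
depth(succ(pair(succ(p), succ(p)))) = 1 + depth(pair(succ(p), succ(p))) = 1 + 2 = 3
depth(times(succ(pair(succ(p), succ(p))), pair(times(p, p), p))) = 1 + max(3, 2) = 4
depth(times(succ(p), times(p, p))) = 1 + max(1, 1) = 2
depth(pair(times(succ(pair(succ(p), succ(p))), pair(times(p, p), p)), times(succ(p), times(p, p)))) = 1 + max(4, 2) = 5
depth(succ(succ(p))) = 1 + depth(succ(p)) = 1 + 1 = 2
depth(pair(pair(times(succ(pair(succ(p), succ(p))), pair(times(p, p), p)), times(succ(p), times(p, p))), succ(succ(p)))) = 1 + max(5, 2) = 6
depth(times(succ(pair(pair(times(p, pair(times(p, p), p)), p), times(pair(times(p, p), times(p, p)), p))), pair(pair(times(succ(pair(succ(p), succ(p))), pair(times(p, p), p)), times(succ(p), times(p, p))), succ(succ(p))))) = 1 + max(6, 6) = 7

7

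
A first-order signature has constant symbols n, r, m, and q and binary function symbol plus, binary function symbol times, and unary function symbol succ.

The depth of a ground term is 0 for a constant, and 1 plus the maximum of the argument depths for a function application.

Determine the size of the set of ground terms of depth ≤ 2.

3244

Let N_k count ground terms of depth at most k. Each non-constant term of depth ≤ k is some function symbol applied to depth-≤(k−1) arguments, giving N_k = 4 + N_{k-1}^2 + N_{k-1}^2 + N_{k-1}.
N_0 = 4
N_1 = 4 + 4^2 + 4^2 + 4 = 40
N_2 = 4 + 40^2 + 40^2 + 40 = 3244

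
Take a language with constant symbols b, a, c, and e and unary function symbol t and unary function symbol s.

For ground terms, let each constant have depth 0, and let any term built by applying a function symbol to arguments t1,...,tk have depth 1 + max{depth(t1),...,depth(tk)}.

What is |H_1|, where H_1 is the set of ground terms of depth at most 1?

12

Let N_k = |{terms of depth ≤ k}|. Then N_0 = 4 and N_k = 4 + N_{k-1} + N_{k-1} for k ≥ 1 (one summand per function symbol, arity giving the exponent).
N_0 = 4
N_1 = 4 + 4 + 4 = 12
Explicitly: b, a, c, e, t(b), t(a), t(c), t(e), s(b), s(a), s(c), s(e).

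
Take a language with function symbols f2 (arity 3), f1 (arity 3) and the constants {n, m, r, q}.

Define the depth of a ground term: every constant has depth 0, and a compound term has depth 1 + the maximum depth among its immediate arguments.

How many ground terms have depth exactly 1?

128

Write N_k for the number of ground terms of depth ≤ k. A term of depth ≤ k is either a constant or a function symbol applied to arguments of depth ≤ k−1, so N_k = 4 + N_{k-1}^3 + N_{k-1}^3.
N_0 = 4
N_1 = 4 + 4^3 + 4^3 = 132
Terms of depth exactly 1: N_1 − N_0 = 132 − 4 = 128.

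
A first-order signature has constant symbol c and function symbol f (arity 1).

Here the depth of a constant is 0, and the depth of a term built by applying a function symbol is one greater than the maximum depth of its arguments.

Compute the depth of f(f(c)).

depth(f(c)) = 1 + depth(c) = 1 + 0 = 1
depth(f(f(c))) = 1 + depth(f(c)) = 1 + 1 = 2

2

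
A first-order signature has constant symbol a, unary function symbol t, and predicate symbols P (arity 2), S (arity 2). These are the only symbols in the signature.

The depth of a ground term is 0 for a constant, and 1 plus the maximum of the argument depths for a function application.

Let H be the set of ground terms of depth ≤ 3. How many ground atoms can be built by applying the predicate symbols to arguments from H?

First count ground terms of depth ≤ 3.
Count level by level. With function symbols t/1, the terms of depth ≤ k are the 1 constant together with each function applied to depth-≤(k−1) tuples, so N_k = 1 + N_{k-1}.
N_0 = 1
N_1 = 1 + 1 = 2
N_2 = 1 + 2 = 3
N_3 = 1 + 3 = 4
Explicitly: a, t(a), t(t(a)), t(t(t(a))).
So |H| = 4.
Each predicate of arity r yields |H|^r ground atoms (one per choice of an r-tuple from H):
  P: 4^2 = 16;  S: 4^2 = 16
Total ground atoms: 16 + 16 = 32.

32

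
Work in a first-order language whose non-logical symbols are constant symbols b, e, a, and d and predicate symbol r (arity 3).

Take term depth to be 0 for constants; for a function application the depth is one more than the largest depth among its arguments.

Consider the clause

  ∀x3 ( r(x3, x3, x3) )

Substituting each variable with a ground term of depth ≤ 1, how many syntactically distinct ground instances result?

4

Ground terms of depth ≤ 1:
  With no function symbols every ground term is a constant, so there are exactly 4 ground terms at every depth bound.
  N_0 = 4
  N_1 = 4
So there are 4 ground terms available for substitution.
The clause has 1 distinct variable (x3), which appears in the body. In the free term algebra distinct substitutions yield syntactically distinct ground instances.
Number of ground instances = 4.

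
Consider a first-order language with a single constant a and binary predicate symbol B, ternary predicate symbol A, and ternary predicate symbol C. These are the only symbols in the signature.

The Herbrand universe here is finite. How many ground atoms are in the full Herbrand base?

With no function symbols, the Herbrand universe is just the 1 constant.
Ground atoms per predicate: B: 1^2 = 1, A: 1^3 = 1, C: 1^3 = 1.
Herbrand base size = 1 + 1 + 1 = 3.

3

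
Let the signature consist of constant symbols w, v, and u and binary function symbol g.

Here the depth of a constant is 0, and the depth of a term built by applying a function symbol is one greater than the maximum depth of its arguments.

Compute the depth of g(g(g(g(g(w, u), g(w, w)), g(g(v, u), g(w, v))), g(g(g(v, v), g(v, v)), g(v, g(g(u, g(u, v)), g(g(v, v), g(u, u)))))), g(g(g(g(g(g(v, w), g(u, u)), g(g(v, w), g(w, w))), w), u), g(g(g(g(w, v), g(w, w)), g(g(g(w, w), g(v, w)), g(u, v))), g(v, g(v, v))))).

depth(g(w, u)) = 1 + max(0, 0) = 1
depth(g(w, w)) = 1 + max(0, 0) = 1
depth(g(g(w, u), g(w, w))) = 1 + max(1, 1) = 2
depth(g(v, u)) = 1 + max(0, 0) = 1
depth(g(w, v)) = 1 + max(0, 0) = 1
depth(g(g(v, u), g(w, v))) = 1 + max(1, 1) = 2
depth(g(g(g(w, u), g(w, w)), g(g(v, u), g(w, v)))) = 1 + max(2, 2) = 3
depth(g(v, v)) = 1 + max(0, 0) = 1
depth(g(g(v, v), g(v, v))) = 1 + max(1, 1) = 2
depth(g(u, v)) = 1 + max(0, 0) = 1
depth(g(u, g(u, v))) = 1 + max(0, 1) = 2
depth(g(u, u)) = 1 + max(0, 0) = 1
depth(g(g(v, v), g(u, u))) = 1 + max(1, 1) = 2
depth(g(g(u, g(u, v)), g(g(v, v), g(u, u)))) = 1 + max(2, 2) = 3
depth(g(v, g(g(u, g(u, v)), g(g(v, v), g(u, u))))) = 1 + max(0, 3) = 4
depth(g(g(g(v, v), g(v, v)), g(v, g(g(u, g(u, v)), g(g(v, v), g(u, u)))))) = 1 + max(2, 4) = 5
depth(g(g(g(g(w, u), g(w, w)), g(g(v, u), g(w, v))), g(g(g(v, v), g(v, v)), g(v, g(g(u, g(u, v)), g(g(v, v), g(u, u))))))) = 1 + max(3, 5) = 6
depth(g(v, w)) = 1 + max(0, 0) = 1
depth(g(g(v, w), g(u, u))) = 1 + max(1, 1) = 2
depth(g(g(v, w), g(w, w))) = 1 + max(1, 1) = 2
depth(g(g(g(v, w), g(u, u)), g(g(v, w), g(w, w)))) = 1 + max(2, 2) = 3
depth(g(g(g(g(v, w), g(u, u)), g(g(v, w), g(w, w))), w)) = 1 + max(3, 0) = 4
depth(g(g(g(g(g(v, w), g(u, u)), g(g(v, w), g(w, w))), w), u)) = 1 + max(4, 0) = 5
depth(g(g(w, v), g(w, w))) = 1 + max(1, 1) = 2
depth(g(g(w, w), g(v, w))) = 1 + max(1, 1) = 2
depth(g(g(g(w, w), g(v, w)), g(u, v))) = 1 + max(2, 1) = 3
depth(g(g(g(w, v), g(w, w)), g(g(g(w, w), g(v, w)), g(u, v)))) = 1 + max(2, 3) = 4
depth(g(v, g(v, v))) = 1 + max(0, 1) = 2
depth(g(g(g(g(w, v), g(w, w)), g(g(g(w, w), g(v, w)), g(u, v))), g(v, g(v, v)))) = 1 + max(4, 2) = 5
depth(g(g(g(g(g(g(v, w), g(u, u)), g(g(v, w), g(w, w))), w), u), g(g(g(g(w, v), g(w, w)), g(g(g(w, w), g(v, w)), g(u, v))), g(v, g(v, v))))) = 1 + max(5, 5) = 6
depth(g(g(g(g(g(w, u), g(w, w)), g(g(v, u), g(w, v))), g(g(g(v, v), g(v, v)), g(v, g(g(u, g(u, v)), g(g(v, v), g(u, u)))))), g(g(g(g(g(g(v, w), g(u, u)), g(g(v, w), g(w, w))), w), u), g(g(g(g(w, v), g(w, w)), g(g(g(w, w), g(v, w)), g(u, v))), g(v, g(v, v)))))) = 1 + max(6, 6) = 7

7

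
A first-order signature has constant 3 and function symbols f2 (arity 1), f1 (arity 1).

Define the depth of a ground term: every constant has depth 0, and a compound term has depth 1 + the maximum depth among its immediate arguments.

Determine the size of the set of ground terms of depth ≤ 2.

7

Let N_k count ground terms of depth at most k. Each non-constant term of depth ≤ k is some function symbol applied to depth-≤(k−1) arguments, giving N_k = 1 + N_{k-1} + N_{k-1}.
N_0 = 1
N_1 = 1 + 1 + 1 = 3
N_2 = 1 + 3 + 3 = 7
Explicitly: 3, f2(3), f2(f2(3)), f2(f1(3)), f1(3), f1(f2(3)), f1(f1(3)).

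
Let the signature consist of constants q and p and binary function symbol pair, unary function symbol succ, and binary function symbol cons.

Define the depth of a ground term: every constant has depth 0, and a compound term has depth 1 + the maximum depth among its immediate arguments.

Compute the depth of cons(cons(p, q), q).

2

depth(cons(p, q)) = 1 + max(0, 0) = 1
depth(cons(cons(p, q), q)) = 1 + max(1, 0) = 2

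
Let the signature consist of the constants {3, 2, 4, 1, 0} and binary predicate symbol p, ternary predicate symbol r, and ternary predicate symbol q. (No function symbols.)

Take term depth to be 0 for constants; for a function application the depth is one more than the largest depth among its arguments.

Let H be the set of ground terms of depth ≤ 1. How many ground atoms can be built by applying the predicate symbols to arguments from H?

275

First count ground terms of depth ≤ 1.
With no function symbols every ground term is a constant, so there are exactly 5 ground terms at every depth bound.
N_0 = 5
N_1 = 5
Explicitly: 3, 2, 4, 1, 0.
So |H| = 5.
Each predicate of arity r yields |H|^r ground atoms (one per choice of an r-tuple from H):
  p: 5^2 = 25;  r: 5^3 = 125;  q: 5^3 = 125
Total ground atoms: 25 + 125 + 125 = 275.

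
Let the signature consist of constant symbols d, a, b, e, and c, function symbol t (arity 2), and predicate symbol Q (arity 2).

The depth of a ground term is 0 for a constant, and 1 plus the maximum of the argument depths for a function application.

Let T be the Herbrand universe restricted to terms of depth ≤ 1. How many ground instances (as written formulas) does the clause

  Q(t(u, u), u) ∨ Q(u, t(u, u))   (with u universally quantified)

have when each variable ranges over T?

Ground terms of depth ≤ 1:
  If N_k denotes the number of depth-≤k ground terms, the 5 constants give N_0 = 5, and each function symbol of arity r contributes N_{k-1}^r new terms at level k: N_k = 5 + N_{k-1}^2.
  N_0 = 5
  N_1 = 5 + 5^2 = 30
So there are 30 ground terms available for substitution.
The body mentions the single quantified variable u; since ground terms form a free algebra, no two substitutions collapse to the same formula.
Number of ground instances = 30.

30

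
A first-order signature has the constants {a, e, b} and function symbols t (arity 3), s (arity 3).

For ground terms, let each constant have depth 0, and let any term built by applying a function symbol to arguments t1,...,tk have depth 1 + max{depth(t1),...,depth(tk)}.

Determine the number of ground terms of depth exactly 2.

Count level by level. With function symbols t/3, s/3, the terms of depth ≤ k are the 3 constants together with each function applied to depth-≤(k−1) tuples, so N_k = 3 + N_{k-1}^3 + N_{k-1}^3.
N_0 = 3
N_1 = 3 + 3^3 + 3^3 = 57
N_2 = 3 + 57^3 + 57^3 = 370389
Terms of depth exactly 2: N_2 − N_1 = 370389 − 57 = 370332.

370332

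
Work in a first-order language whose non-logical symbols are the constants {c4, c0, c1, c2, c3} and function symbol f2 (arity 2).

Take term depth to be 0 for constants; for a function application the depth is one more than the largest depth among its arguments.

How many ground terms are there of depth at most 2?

Let N_k count ground terms of depth at most k. Each non-constant term of depth ≤ k is some function symbol applied to depth-≤(k−1) arguments, giving N_k = 5 + N_{k-1}^2.
N_0 = 5
N_1 = 5 + 5^2 = 30
N_2 = 5 + 30^2 = 905

905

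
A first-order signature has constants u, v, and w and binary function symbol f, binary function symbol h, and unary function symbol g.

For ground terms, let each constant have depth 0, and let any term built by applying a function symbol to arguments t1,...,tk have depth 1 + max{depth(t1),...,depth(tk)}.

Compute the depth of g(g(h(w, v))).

depth(h(w, v)) = 1 + max(0, 0) = 1
depth(g(h(w, v))) = 1 + depth(h(w, v)) = 1 + 1 = 2
depth(g(g(h(w, v)))) = 1 + depth(g(h(w, v))) = 1 + 2 = 3

3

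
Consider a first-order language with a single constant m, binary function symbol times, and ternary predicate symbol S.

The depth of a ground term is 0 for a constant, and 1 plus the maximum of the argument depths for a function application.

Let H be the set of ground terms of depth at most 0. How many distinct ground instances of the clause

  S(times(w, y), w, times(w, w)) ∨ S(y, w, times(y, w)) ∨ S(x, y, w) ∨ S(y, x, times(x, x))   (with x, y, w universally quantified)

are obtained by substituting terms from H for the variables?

1

Ground terms of depth ≤ 0:
  Let N_k = |{terms of depth ≤ k}|. Then N_0 = 1 and N_k = 1 + N_{k-1}^2 for k ≥ 1 (one summand per function symbol, arity giving the exponent).
  N_0 = 1
  Explicitly: m.
So there is exactly 1 ground term available for substitution.
The clause has 3 distinct variables (x, y, w), each appearing in the body. In the free term algebra distinct substitutions yield syntactically distinct ground instances.
Number of ground instances = 1^3 = 1.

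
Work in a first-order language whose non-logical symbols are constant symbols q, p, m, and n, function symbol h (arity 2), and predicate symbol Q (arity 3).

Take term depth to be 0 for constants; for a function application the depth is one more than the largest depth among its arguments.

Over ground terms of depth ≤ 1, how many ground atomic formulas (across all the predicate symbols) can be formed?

First count ground terms of depth ≤ 1.
Count level by level. With function symbols h/2, the terms of depth ≤ k are the 4 constants together with each function applied to depth-≤(k−1) tuples, so N_k = 4 + N_{k-1}^2.
N_0 = 4
N_1 = 4 + 4^2 = 20
So |H| = 20.
Ground atoms are formed by filling each argument slot of a predicate with a term from H, so an r-ary predicate gives |H|^r atoms:
  Q: 20^3 = 8000
Total ground atoms: 8000.

8000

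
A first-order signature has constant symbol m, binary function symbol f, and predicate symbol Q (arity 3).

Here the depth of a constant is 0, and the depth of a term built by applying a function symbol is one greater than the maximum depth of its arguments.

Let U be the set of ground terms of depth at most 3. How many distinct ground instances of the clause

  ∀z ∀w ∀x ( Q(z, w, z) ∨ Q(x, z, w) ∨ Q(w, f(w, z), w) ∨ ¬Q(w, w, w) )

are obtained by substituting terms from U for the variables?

Ground terms of depth ≤ 3:
  Count level by level. With function symbols f/2, the terms of depth ≤ k are the 1 constant together with each function applied to depth-≤(k−1) tuples, so N_k = 1 + N_{k-1}^2.
  N_0 = 1
  N_1 = 1 + 1^2 = 2
  N_2 = 1 + 2^2 = 5
  N_3 = 1 + 5^2 = 26
So there are 26 ground terms available for substitution.
The body mentions every one of the 3 quantified variables; since ground terms form a free algebra, no two substitutions collapse to the same formula.
Number of ground instances = 26^3 = 17576.

17576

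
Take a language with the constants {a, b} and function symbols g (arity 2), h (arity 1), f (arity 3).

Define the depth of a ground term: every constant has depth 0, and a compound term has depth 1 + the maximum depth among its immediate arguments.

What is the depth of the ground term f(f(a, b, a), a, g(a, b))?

2

depth(f(a, b, a)) = 1 + max(0, 0, 0) = 1
depth(g(a, b)) = 1 + max(0, 0) = 1
depth(f(f(a, b, a), a, g(a, b))) = 1 + max(1, 0, 1) = 2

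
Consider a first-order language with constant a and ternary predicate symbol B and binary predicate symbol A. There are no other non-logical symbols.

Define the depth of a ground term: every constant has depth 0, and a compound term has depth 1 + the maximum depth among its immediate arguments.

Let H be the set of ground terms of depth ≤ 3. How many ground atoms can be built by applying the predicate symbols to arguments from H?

First count ground terms of depth ≤ 3.
With no function symbols every ground term is a constant, so there is exactly 1 ground term at every depth bound.
N_0 = 1
N_1 = 1
N_2 = 1
N_3 = 1
Explicitly: a.
So |H| = 1.
A ground atom is a predicate applied to a tuple of terms from H, so the count is the sum over predicates of |H|^arity:
  B: 1^3 = 1;  A: 1^2 = 1
Total ground atoms: 1 + 1 = 2.

2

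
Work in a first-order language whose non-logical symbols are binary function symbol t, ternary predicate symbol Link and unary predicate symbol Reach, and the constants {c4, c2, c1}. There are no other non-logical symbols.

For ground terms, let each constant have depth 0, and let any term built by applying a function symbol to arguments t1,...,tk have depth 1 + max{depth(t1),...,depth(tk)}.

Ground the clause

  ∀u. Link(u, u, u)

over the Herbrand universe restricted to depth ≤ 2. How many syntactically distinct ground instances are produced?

Ground terms of depth ≤ 2:
  Write N_k for the number of ground terms of depth ≤ k. A term of depth ≤ k is either a constant or a function symbol applied to arguments of depth ≤ k−1, so N_k = 3 + N_{k-1}^2.
  N_0 = 3
  N_1 = 3 + 3^2 = 12
  N_2 = 3 + 12^2 = 147
So there are 147 ground terms available for substitution.
There is 1 variable to instantiate (u),  occurring in at least one literal, so different choices give different ground instances.
Number of ground instances = 147.

147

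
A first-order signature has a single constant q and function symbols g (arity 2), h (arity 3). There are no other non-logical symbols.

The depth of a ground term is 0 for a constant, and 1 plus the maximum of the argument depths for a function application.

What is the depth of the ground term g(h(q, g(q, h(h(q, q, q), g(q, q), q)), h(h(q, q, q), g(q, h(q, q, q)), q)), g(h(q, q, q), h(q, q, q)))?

5

depth(h(q, q, q)) = 1 + max(0, 0, 0) = 1
depth(g(q, q)) = 1 + max(0, 0) = 1
depth(h(h(q, q, q), g(q, q), q)) = 1 + max(1, 1, 0) = 2
depth(g(q, h(h(q, q, q), g(q, q), q))) = 1 + max(0, 2) = 3
depth(g(q, h(q, q, q))) = 1 + max(0, 1) = 2
depth(h(h(q, q, q), g(q, h(q, q, q)), q)) = 1 + max(1, 2, 0) = 3
depth(h(q, g(q, h(h(q, q, q), g(q, q), q)), h(h(q, q, q), g(q, h(q, q, q)), q))) = 1 + max(0, 3, 3) = 4
depth(g(h(q, q, q), h(q, q, q))) = 1 + max(1, 1) = 2
depth(g(h(q, g(q, h(h(q, q, q), g(q, q), q)), h(h(q, q, q), g(q, h(q, q, q)), q)), g(h(q, q, q), h(q, q, q)))) = 1 + max(4, 2) = 5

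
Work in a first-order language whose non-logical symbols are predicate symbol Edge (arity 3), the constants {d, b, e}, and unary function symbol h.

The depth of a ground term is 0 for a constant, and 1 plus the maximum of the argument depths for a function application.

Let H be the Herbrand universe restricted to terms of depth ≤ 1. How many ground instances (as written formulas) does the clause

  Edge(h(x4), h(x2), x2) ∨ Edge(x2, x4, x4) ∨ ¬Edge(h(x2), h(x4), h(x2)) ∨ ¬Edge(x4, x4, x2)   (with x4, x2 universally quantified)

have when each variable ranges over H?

Ground terms of depth ≤ 1:
  If N_k denotes the number of depth-≤k ground terms, the 3 constants give N_0 = 3, and each function symbol of arity r contributes N_{k-1}^r new terms at level k: N_k = 3 + N_{k-1}.
  N_0 = 3
  N_1 = 3 + 3 = 6
So there are 6 ground terms available for substitution.
The body mentions every one of the 2 quantified variables; since ground terms form a free algebra, no two substitutions collapse to the same formula.
Number of ground instances = 6^2 = 36.

36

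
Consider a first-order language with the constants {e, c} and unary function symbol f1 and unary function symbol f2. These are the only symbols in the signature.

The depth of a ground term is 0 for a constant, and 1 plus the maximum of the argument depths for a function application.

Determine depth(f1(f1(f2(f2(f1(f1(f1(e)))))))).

depth(f1(e)) = 1 + depth(e) = 1 + 0 = 1
depth(f1(f1(e))) = 1 + depth(f1(e)) = 1 + 1 = 2
depth(f1(f1(f1(e)))) = 1 + depth(f1(f1(e))) = 1 + 2 = 3
depth(f2(f1(f1(f1(e))))) = 1 + depth(f1(f1(f1(e)))) = 1 + 3 = 4
depth(f2(f2(f1(f1(f1(e)))))) = 1 + depth(f2(f1(f1(f1(e))))) = 1 + 4 = 5
depth(f1(f2(f2(f1(f1(f1(e))))))) = 1 + depth(f2(f2(f1(f1(f1(e)))))) = 1 + 5 = 6
depth(f1(f1(f2(f2(f1(f1(f1(e)))))))) = 1 + depth(f1(f2(f2(f1(f1(f1(e))))))) = 1 + 6 = 7

7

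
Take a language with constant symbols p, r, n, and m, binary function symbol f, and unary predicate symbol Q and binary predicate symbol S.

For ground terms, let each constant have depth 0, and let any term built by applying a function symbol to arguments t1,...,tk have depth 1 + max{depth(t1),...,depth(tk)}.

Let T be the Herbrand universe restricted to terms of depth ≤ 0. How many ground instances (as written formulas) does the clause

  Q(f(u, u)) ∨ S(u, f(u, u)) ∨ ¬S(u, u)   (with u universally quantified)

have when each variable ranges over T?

Ground terms of depth ≤ 0:
  Let N_k = |{terms of depth ≤ k}|. Then N_0 = 4 and N_k = 4 + N_{k-1}^2 for k ≥ 1 (one summand per function symbol, arity giving the exponent).
  N_0 = 4
  Explicitly: p, r, n, m.
So there are 4 ground terms available for substitution.
The variable u ranges independently over the available ground terms, and distinct assignments produce distinct instances.
Number of ground instances = 4.

4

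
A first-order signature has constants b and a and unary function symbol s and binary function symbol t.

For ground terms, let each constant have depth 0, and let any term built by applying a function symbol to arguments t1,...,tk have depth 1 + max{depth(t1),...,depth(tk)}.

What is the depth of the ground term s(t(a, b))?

depth(t(a, b)) = 1 + max(0, 0) = 1
depth(s(t(a, b))) = 1 + depth(t(a, b)) = 1 + 1 = 2

2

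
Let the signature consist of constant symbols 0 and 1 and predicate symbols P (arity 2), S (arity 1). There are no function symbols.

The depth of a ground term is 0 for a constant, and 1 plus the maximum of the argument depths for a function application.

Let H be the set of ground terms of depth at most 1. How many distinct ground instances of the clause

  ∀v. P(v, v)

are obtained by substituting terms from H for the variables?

Ground terms of depth ≤ 1:
  With no function symbols every ground term is a constant, so there are exactly 2 ground terms at every depth bound.
  N_0 = 2
  N_1 = 2
  Explicitly: 0, 1.
So there are 2 ground terms available for substitution.
There is 1 variable to instantiate (v),  occurring in at least one literal, so different choices give different ground instances.
Number of ground instances = 2.

2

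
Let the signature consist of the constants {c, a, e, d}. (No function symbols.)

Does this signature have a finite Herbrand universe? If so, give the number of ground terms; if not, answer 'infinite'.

4

There are no function symbols, so every ground term is one of the 4 constants.
The Herbrand universe is {c, a, e, d}, which is finite with 4 elements.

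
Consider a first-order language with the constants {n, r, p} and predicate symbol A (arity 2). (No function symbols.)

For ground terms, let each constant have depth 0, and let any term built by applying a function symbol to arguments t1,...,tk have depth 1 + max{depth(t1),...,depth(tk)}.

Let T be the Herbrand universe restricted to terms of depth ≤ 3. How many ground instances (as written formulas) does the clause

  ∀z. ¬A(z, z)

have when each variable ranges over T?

3

Ground terms of depth ≤ 3:
  With no function symbols every ground term is a constant, so there are exactly 3 ground terms at every depth bound.
  N_0 = 3
  N_1 = 3
  N_2 = 3
  N_3 = 3
  Explicitly: n, r, p.
So there are 3 ground terms available for substitution.
The body mentions the single quantified variable z; since ground terms form a free algebra, no two substitutions collapse to the same formula.
Number of ground instances = 3.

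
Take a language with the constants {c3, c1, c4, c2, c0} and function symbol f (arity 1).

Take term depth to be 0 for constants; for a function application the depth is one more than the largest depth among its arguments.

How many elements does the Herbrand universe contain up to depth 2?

If N_k denotes the number of depth-≤k ground terms, the 5 constants give N_0 = 5, and each function symbol of arity r contributes N_{k-1}^r new terms at level k: N_k = 5 + N_{k-1}.
N_0 = 5
N_1 = 5 + 5 = 10
N_2 = 5 + 10 = 15

15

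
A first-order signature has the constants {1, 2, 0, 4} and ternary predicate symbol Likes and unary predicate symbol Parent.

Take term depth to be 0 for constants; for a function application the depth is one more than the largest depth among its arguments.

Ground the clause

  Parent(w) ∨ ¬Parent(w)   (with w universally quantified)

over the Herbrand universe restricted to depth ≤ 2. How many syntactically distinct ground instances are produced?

4

Ground terms of depth ≤ 2:
  With no function symbols every ground term is a constant, so there are exactly 4 ground terms at every depth bound.
  N_0 = 4
  N_1 = 4
  N_2 = 4
  Explicitly: 1, 2, 0, 4.
So there are 4 ground terms available for substitution.
The variable w ranges independently over the available ground terms, and distinct assignments produce distinct instances.
Number of ground instances = 4.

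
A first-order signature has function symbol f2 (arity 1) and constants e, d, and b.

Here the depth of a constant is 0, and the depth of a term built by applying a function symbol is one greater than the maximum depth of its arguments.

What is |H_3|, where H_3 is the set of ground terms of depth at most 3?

If N_k denotes the number of depth-≤k ground terms, the 3 constants give N_0 = 3, and each function symbol of arity r contributes N_{k-1}^r new terms at level k: N_k = 3 + N_{k-1}.
N_0 = 3
N_1 = 3 + 3 = 6
N_2 = 3 + 6 = 9
N_3 = 3 + 9 = 12
Explicitly: e, d, b, f2(e), f2(d), f2(b), f2(f2(e)), f2(f2(d)), f2(f2(b)), f2(f2(f2(e))), f2(f2(f2(d))), f2(f2(f2(b))).

12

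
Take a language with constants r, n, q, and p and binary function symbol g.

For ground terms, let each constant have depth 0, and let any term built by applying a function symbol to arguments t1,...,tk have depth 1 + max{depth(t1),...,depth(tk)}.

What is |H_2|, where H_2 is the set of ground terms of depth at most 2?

If N_k denotes the number of depth-≤k ground terms, the 4 constants give N_0 = 4, and each function symbol of arity r contributes N_{k-1}^r new terms at level k: N_k = 4 + N_{k-1}^2.
N_0 = 4
N_1 = 4 + 4^2 = 20
N_2 = 4 + 20^2 = 404

404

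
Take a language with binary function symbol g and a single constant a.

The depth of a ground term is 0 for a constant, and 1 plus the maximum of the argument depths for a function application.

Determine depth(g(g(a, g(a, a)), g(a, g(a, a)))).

3

depth(g(a, a)) = 1 + max(0, 0) = 1
depth(g(a, g(a, a))) = 1 + max(0, 1) = 2
depth(g(g(a, g(a, a)), g(a, g(a, a)))) = 1 + max(2, 2) = 3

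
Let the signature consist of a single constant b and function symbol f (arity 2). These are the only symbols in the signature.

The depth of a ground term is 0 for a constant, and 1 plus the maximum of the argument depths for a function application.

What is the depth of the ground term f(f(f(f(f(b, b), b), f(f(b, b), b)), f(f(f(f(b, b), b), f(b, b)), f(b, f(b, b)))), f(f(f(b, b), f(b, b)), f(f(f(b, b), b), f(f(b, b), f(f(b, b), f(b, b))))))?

depth(f(b, b)) = 1 + max(0, 0) = 1
depth(f(f(b, b), b)) = 1 + max(1, 0) = 2
depth(f(f(f(b, b), b), f(f(b, b), b))) = 1 + max(2, 2) = 3
depth(f(f(f(b, b), b), f(b, b))) = 1 + max(2, 1) = 3
depth(f(b, f(b, b))) = 1 + max(0, 1) = 2
depth(f(f(f(f(b, b), b), f(b, b)), f(b, f(b, b)))) = 1 + max(3, 2) = 4
depth(f(f(f(f(b, b), b), f(f(b, b), b)), f(f(f(f(b, b), b), f(b, b)), f(b, f(b, b))))) = 1 + max(3, 4) = 5
depth(f(f(b, b), f(b, b))) = 1 + max(1, 1) = 2
depth(f(f(b, b), f(f(b, b), f(b, b)))) = 1 + max(1, 2) = 3
depth(f(f(f(b, b), b), f(f(b, b), f(f(b, b), f(b, b))))) = 1 + max(2, 3) = 4
depth(f(f(f(b, b), f(b, b)), f(f(f(b, b), b), f(f(b, b), f(f(b, b), f(b, b)))))) = 1 + max(2, 4) = 5
depth(f(f(f(f(f(b, b), b), f(f(b, b), b)), f(f(f(f(b, b), b), f(b, b)), f(b, f(b, b)))), f(f(f(b, b), f(b, b)), f(f(f(b, b), b), f(f(b, b), f(f(b, b), f(b, b))))))) = 1 + max(5, 5) = 6

6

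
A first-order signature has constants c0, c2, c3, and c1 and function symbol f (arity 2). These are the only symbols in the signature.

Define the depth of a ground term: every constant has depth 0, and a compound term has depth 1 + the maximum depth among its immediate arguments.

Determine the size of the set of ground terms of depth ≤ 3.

163220

Let N_k count ground terms of depth at most k. Each non-constant term of depth ≤ k is some function symbol applied to depth-≤(k−1) arguments, giving N_k = 4 + N_{k-1}^2.
N_0 = 4
N_1 = 4 + 4^2 = 20
N_2 = 4 + 20^2 = 404
N_3 = 4 + 404^2 = 163220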